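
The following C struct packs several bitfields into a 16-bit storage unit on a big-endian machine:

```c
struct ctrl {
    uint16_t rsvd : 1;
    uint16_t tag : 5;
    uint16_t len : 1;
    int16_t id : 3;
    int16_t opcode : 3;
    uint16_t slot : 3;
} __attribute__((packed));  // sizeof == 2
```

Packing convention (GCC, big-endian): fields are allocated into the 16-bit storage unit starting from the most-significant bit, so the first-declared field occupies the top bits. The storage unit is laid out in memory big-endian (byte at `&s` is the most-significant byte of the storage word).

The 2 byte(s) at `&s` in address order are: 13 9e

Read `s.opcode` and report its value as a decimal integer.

3

[0]=0x13 [1]=0x9e (big-endian) → word 0x139e
rsvd [15+:1] = (word>>15) & 0x1 = 0
tag [10+:5] = (word>>10) & 0x1f = 4
len [9+:1] = (word>>9) & 0x1 = 1
id [6+:3] = (word>>6) & 0x7 = 6
opcode [3+:3] = (word>>3) & 0x7 = 3  ←
slot [0+:3] = (word>>0) & 0x7 = 6
opcode signed 3b, MSB=0: value = 3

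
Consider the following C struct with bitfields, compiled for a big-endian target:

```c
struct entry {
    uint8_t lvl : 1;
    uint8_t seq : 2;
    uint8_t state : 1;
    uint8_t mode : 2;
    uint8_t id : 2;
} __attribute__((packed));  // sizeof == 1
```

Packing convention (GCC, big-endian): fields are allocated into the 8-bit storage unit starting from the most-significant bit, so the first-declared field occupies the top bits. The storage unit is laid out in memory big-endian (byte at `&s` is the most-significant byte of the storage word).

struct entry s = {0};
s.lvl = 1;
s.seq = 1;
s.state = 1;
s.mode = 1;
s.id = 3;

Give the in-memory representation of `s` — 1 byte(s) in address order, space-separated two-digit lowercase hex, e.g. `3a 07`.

b7

lvl:1 = 1 → 0x1 << 7 → word 0x80
seq:2 = 1 → 0x1 << 5 → word 0xa0
state:1 = 1 → 0x1 << 4 → word 0xb0
mode:2 = 1 → 0x1 << 2 → word 0xb4
id:2 = 3 → 0x3 << 0 → word 0xb7
word = 0xb7 → big-endian bytes:
  [0]=0xb7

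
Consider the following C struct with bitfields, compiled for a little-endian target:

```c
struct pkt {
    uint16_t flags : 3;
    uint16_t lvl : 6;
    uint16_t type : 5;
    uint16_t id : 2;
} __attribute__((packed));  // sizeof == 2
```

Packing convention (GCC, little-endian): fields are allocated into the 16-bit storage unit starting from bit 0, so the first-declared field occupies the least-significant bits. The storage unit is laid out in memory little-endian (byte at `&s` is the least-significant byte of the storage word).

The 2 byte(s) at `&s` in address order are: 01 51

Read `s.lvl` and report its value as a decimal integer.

[0]=0x01 [1]=0x51 (little-endian) → word 0x5101
flags:3 @ bit 0 → (0x5101>>0)&0x7 = 0x1
lvl:6 @ bit 3 → (0x5101>>3)&0x3f = 0x20  ←
type:5 @ bit 9 → (0x5101>>9)&0x1f = 0x8
id:2 @ bit 14 → (0x5101>>14)&0x3 = 0x1

32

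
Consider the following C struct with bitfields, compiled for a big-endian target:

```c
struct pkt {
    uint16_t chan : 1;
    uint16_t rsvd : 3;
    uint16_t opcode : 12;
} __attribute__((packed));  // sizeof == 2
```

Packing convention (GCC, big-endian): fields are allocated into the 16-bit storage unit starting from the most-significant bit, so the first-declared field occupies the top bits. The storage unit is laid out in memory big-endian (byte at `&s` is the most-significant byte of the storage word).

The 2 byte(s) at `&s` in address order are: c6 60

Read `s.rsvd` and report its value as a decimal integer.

4

[0]=0xc6 [1]=0x60 (big-endian) → word 0xc660
chan:1 @ bit 15 → (0xc660>>15)&0x1 = 0x1
rsvd:3 @ bit 12 → (0xc660>>12)&0x7 = 0x4  ←
opcode:12 @ bit 0 → (0xc660>>0)&0xfff = 0x660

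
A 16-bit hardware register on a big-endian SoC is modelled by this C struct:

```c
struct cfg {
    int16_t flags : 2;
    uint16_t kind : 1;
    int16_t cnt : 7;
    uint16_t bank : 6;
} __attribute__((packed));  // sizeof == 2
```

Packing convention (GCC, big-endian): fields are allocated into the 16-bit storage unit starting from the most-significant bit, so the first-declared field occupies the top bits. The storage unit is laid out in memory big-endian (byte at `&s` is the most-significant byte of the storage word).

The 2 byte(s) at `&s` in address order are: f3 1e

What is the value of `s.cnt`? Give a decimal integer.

-52

[0]=0xf3 [1]=0x1e (big-endian) → word 0xf31e
flags:2 @ bit 14 → (0xf31e>>14)&0x3 = 0x3
kind:1 @ bit 13 → (0xf31e>>13)&0x1 = 0x1
cnt:7 @ bit 6 → (0xf31e>>6)&0x7f = 0x4c  ←
bank:6 @ bit 0 → (0xf31e>>0)&0x3f = 0x1e
cnt signed 7b, MSB=1: 76 - 128 = -52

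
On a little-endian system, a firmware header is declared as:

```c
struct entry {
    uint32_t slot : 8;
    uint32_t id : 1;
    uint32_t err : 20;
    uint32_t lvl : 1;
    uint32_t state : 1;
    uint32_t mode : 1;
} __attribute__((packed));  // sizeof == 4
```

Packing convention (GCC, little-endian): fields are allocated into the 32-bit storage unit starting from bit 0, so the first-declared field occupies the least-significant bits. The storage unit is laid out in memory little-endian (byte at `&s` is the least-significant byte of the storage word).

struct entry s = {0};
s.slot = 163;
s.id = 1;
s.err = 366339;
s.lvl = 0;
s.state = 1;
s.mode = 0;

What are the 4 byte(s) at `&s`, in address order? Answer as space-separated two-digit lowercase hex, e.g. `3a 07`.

slot (8b) val=163 bits=0xa3 at bit 0: 0x000000a3
id (1b) val=1 bits=0x1 at bit 8: 0x000001a3
err (20b) val=366339 bits=0x59703 at bit 9: 0x0b2e07a3
lvl (1b) val=0 bits=0x0 at bit 29: 0x0b2e07a3
state (1b) val=1 bits=0x1 at bit 30: 0x4b2e07a3
mode (1b) val=0 bits=0x0 at bit 31: 0x4b2e07a3
word = 0x4b2e07a3 → little-endian bytes:
  [0]=0xa3  [1]=0x07  [2]=0x2e  [3]=0x4b

a3 07 2e 4b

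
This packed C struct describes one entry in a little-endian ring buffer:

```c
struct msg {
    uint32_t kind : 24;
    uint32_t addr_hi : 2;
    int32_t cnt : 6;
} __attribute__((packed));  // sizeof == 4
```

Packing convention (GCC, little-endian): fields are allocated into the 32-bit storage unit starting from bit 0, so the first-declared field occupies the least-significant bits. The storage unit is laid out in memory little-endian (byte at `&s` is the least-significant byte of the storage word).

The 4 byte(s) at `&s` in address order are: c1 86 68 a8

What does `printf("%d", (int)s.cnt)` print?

[0]=0xc1 [1]=0x86 [2]=0x68 [3]=0xa8 (little-endian) → word 0xa86886c1
kind [0+:24] = (word>>0) & 0xffffff = 6850241
addr_hi [24+:2] = (word>>24) & 0x3 = 0
cnt [26+:6] = (word>>26) & 0x3f = 42  ←
cnt signed 6b, MSB=1: 42 - 64 = -22

-22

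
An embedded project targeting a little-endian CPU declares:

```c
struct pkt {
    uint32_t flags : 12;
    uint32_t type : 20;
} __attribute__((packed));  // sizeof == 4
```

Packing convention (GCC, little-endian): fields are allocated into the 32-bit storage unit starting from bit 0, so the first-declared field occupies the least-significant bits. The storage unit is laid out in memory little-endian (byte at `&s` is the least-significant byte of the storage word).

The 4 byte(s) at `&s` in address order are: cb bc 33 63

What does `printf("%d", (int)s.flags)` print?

[0]=0xcb [1]=0xbc [2]=0x33 [3]=0x63 (little-endian) → word 0x6333bccb
flags:12 @ bit 0 → (0x6333bccb>>0)&0xfff = 0xccb  ←
type:20 @ bit 12 → (0x6333bccb>>12)&0xfffff = 0x6333b

3275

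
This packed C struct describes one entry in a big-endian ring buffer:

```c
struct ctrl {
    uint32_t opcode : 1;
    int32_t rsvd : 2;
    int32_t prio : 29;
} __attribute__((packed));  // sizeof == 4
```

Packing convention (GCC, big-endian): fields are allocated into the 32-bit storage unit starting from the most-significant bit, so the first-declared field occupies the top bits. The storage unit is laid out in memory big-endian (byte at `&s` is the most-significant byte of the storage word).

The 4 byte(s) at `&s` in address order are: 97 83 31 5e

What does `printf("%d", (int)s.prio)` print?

-142397090

[0]=0x97 [1]=0x83 [2]=0x31 [3]=0x5e (big-endian) → word 0x9783315e
opcode [31+:1] = (word>>31) & 0x1 = 1
rsvd [29+:2] = (word>>29) & 0x3 = 0
prio [0+:29] = (word>>0) & 0x1fffffff = 394473822  ←
prio signed 29b, MSB=1: 394473822 - 536870912 = -142397090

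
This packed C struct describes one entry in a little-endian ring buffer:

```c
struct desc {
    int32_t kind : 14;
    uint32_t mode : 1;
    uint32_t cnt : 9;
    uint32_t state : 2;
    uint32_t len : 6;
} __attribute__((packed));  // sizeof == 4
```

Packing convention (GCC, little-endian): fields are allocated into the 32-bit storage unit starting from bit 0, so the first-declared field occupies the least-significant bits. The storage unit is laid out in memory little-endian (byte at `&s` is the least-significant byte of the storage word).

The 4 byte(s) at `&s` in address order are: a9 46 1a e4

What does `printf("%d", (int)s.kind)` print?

1705

[0]=0xa9 [1]=0x46 [2]=0x1a [3]=0xe4 (little-endian) → word 0xe41a46a9
kind [0+:14] = (word>>0) & 0x3fff = 1705  ←
mode [14+:1] = (word>>14) & 0x1 = 1
cnt [15+:9] = (word>>15) & 0x1ff = 52
state [24+:2] = (word>>24) & 0x3 = 0
len [26+:6] = (word>>26) & 0x3f = 57
kind signed 14b, MSB=0: value = 1705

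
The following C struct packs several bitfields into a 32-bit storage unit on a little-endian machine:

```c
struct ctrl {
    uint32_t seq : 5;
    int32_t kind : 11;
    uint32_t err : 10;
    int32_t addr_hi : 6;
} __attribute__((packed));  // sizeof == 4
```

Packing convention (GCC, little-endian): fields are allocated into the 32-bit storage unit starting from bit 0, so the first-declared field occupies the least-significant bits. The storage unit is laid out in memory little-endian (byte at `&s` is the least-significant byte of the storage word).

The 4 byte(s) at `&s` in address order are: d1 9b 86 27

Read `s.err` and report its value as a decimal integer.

[0]=0xd1 [1]=0x9b [2]=0x86 [3]=0x27 (little-endian) → word 0x27869bd1
seq [0+:5] = (word>>0) & 0x1f = 17
kind [5+:11] = (word>>5) & 0x7ff = 1246
err [16+:10] = (word>>16) & 0x3ff = 902  ←
addr_hi [26+:6] = (word>>26) & 0x3f = 9

902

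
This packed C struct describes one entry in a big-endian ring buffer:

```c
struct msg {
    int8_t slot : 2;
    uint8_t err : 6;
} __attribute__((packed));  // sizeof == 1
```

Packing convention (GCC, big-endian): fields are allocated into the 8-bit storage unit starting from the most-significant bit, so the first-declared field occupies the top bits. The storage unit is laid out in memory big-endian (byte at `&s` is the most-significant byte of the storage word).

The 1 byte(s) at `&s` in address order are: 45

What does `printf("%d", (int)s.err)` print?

5

[0]=0x45 (big-endian) → word 0x45
slot [6+:2] = (word>>6) & 0x3 = 1
err [0+:6] = (word>>0) & 0x3f = 5  ←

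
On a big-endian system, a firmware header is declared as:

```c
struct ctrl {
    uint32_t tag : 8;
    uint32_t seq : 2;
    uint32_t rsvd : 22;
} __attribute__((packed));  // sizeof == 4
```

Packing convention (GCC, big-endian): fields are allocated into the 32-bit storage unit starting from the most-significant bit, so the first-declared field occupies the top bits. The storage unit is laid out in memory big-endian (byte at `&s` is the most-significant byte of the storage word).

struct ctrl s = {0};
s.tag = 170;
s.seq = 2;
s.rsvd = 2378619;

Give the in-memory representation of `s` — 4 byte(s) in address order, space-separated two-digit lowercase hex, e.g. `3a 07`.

[24+:8] tag=170 & 0xff = 0xaa; word=0xaa000000
[22+:2] seq=2 & 0x3 = 0x2; word=0xaa800000
[0+:22] rsvd=2378619 & 0x3fffff = 0x244b7b; word=0xaaa44b7b
word = 0xaaa44b7b → big-endian bytes:
  [0]=0xaa  [1]=0xa4  [2]=0x4b  [3]=0x7b

aa a4 4b 7b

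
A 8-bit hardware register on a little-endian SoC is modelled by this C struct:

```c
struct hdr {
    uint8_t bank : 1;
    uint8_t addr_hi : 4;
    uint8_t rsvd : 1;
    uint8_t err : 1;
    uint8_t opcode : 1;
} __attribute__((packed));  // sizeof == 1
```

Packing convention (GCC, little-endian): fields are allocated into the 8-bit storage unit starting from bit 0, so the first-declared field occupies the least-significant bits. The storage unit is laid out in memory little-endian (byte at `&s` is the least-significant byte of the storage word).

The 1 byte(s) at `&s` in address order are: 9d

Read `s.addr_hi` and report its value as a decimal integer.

14

[0]=0x9d (little-endian) → word 0x9d
bank:1 @ bit 0 → (0x9d>>0)&0x1 = 0x1
addr_hi:4 @ bit 1 → (0x9d>>1)&0xf = 0xe  ←
rsvd:1 @ bit 5 → (0x9d>>5)&0x1 = 0x0
err:1 @ bit 6 → (0x9d>>6)&0x1 = 0x0
opcode:1 @ bit 7 → (0x9d>>7)&0x1 = 0x1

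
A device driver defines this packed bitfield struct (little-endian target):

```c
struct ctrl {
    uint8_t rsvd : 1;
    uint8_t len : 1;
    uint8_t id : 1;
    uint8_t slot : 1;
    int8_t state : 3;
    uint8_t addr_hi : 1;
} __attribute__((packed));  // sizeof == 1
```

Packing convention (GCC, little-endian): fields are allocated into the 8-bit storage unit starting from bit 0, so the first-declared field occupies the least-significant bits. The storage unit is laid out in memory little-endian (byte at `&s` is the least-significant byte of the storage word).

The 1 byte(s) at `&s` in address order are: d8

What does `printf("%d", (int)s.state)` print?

[0]=0xd8 (little-endian) → word 0xd8
rsvd [0+:1] = (word>>0) & 0x1 = 0
len [1+:1] = (word>>1) & 0x1 = 0
id [2+:1] = (word>>2) & 0x1 = 0
slot [3+:1] = (word>>3) & 0x1 = 1
state [4+:3] = (word>>4) & 0x7 = 5  ←
addr_hi [7+:1] = (word>>7) & 0x1 = 1
state signed 3b, MSB=1: 5 - 8 = -3

-3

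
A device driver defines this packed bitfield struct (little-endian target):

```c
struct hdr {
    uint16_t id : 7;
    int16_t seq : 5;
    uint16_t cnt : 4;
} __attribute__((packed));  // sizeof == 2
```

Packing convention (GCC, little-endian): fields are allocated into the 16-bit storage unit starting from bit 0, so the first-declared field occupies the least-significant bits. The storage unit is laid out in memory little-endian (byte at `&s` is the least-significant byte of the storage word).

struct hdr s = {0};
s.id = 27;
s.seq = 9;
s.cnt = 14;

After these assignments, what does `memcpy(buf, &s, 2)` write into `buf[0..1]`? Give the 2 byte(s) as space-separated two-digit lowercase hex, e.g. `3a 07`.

9b e4

id:7 = 27 → 0x1b << 0 → word 0x001b
seq:5 = 9 → 0x9 << 7 → word 0x049b
cnt:4 = 14 → 0xe << 12 → word 0xe49b
word = 0xe49b → little-endian bytes:
  [0]=0x9b  [1]=0xe4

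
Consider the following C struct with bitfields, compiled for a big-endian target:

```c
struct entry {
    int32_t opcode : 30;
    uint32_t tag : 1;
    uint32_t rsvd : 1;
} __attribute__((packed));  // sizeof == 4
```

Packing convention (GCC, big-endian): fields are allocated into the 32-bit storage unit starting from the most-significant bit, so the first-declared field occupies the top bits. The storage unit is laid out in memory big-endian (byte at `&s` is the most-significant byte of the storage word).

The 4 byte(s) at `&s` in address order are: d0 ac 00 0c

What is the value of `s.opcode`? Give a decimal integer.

-198508541

[0]=0xd0 [1]=0xac [2]=0x00 [3]=0x0c (big-endian) → word 0xd0ac000c
opcode [2+:30] = (word>>2) & 0x3fffffff = 875233283  ←
tag [1+:1] = (word>>1) & 0x1 = 0
rsvd [0+:1] = (word>>0) & 0x1 = 0
opcode signed 30b, MSB=1: 875233283 - 1073741824 = -198508541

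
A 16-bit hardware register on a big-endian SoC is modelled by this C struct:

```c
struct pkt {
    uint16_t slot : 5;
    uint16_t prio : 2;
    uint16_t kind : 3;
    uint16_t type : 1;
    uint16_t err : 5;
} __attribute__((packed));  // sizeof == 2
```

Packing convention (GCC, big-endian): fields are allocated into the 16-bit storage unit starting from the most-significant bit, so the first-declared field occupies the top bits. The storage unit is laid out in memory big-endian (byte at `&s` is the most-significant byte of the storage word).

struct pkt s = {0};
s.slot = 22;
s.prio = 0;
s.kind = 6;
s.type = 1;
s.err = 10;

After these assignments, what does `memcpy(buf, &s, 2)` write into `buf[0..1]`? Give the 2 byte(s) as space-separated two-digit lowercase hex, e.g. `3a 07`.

b1 aa

[11+:5] slot=22 & 0x1f = 0x16; word=0xb000
[9+:2] prio=0 & 0x3 = 0x0; word=0xb000
[6+:3] kind=6 & 0x7 = 0x6; word=0xb180
[5+:1] type=1 & 0x1 = 0x1; word=0xb1a0
[0+:5] err=10 & 0x1f = 0xa; word=0xb1aa
word = 0xb1aa → big-endian bytes:
  [0]=0xb1  [1]=0xaa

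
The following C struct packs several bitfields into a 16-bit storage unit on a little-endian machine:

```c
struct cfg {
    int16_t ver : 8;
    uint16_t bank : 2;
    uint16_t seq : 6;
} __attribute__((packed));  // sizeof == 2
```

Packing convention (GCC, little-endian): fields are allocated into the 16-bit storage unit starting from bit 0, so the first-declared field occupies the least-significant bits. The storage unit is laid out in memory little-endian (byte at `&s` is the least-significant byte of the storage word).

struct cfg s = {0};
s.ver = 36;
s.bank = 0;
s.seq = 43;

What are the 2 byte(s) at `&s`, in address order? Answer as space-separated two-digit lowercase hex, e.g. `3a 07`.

[0+:8] ver=36 & 0xff = 0x24; word=0x0024
[8+:2] bank=0 & 0x3 = 0x0; word=0x0024
[10+:6] seq=43 & 0x3f = 0x2b; word=0xac24
word = 0xac24 → little-endian bytes:
  [0]=0x24  [1]=0xac

24 ac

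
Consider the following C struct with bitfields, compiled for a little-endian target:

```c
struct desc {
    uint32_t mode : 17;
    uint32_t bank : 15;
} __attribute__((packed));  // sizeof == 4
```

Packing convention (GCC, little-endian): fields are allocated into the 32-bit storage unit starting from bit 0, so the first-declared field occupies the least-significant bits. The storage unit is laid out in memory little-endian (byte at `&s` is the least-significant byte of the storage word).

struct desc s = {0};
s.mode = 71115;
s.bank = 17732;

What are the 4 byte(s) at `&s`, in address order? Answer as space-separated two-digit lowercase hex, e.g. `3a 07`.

mode:17 = 71115 → 0x115cb << 0 → word 0x000115cb
bank:15 = 17732 → 0x4544 << 17 → word 0x8a8915cb
word = 0x8a8915cb → little-endian bytes:
  [0]=0xcb  [1]=0x15  [2]=0x89  [3]=0x8a

cb 15 89 8a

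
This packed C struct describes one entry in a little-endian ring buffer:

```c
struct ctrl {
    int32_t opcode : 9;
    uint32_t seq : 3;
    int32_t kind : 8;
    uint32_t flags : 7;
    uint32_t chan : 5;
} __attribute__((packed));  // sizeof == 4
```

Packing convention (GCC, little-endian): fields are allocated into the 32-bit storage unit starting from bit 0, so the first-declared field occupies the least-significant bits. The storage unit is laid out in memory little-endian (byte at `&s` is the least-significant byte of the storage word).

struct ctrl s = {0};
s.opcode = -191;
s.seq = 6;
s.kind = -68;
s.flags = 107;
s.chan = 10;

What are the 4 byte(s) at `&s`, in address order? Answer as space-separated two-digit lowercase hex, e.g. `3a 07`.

opcode:9 = -191 → 0x141 << 0 → word 0x00000141
seq:3 = 6 → 0x6 << 9 → word 0x00000d41
kind:8 = -68 → 0xbc << 12 → word 0x000bcd41
flags:7 = 107 → 0x6b << 20 → word 0x06bbcd41
chan:5 = 10 → 0xa << 27 → word 0x56bbcd41
word = 0x56bbcd41 → little-endian bytes:
  [0]=0x41  [1]=0xcd  [2]=0xbb  [3]=0x56

41 cd bb 56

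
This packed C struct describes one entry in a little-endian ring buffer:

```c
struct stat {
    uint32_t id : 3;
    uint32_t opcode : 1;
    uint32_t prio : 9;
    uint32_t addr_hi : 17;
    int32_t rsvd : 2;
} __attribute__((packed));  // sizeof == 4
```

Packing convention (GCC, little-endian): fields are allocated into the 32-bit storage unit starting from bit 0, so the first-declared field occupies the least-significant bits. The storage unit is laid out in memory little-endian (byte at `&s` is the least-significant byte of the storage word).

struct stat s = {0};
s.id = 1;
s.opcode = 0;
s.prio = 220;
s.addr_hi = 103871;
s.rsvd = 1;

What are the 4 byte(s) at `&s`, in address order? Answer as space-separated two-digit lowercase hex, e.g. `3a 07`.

id (3b) val=1 bits=0x1 at bit 0: 0x00000001
opcode (1b) val=0 bits=0x0 at bit 3: 0x00000001
prio (9b) val=220 bits=0xdc at bit 4: 0x00000dc1
addr_hi (17b) val=103871 bits=0x195bf at bit 13: 0x32b7edc1
rsvd (2b) val=1 bits=0x1 at bit 30: 0x72b7edc1
word = 0x72b7edc1 → little-endian bytes:
  [0]=0xc1  [1]=0xed  [2]=0xb7  [3]=0x72

c1 ed b7 72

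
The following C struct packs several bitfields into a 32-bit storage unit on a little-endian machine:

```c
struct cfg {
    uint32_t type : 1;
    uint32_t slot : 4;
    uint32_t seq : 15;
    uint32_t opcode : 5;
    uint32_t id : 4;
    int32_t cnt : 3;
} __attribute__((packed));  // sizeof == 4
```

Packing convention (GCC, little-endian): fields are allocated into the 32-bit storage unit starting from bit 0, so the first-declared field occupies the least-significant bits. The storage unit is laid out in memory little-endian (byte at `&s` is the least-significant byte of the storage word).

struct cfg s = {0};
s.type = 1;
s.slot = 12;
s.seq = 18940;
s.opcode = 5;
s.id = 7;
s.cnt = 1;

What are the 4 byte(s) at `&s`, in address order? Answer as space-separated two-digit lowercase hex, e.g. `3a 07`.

99 3f 59 2e

type:1 = 1 → 0x1 << 0 → word 0x00000001
slot:4 = 12 → 0xc << 1 → word 0x00000019
seq:15 = 18940 → 0x49fc << 5 → word 0x00093f99
opcode:5 = 5 → 0x5 << 20 → word 0x00593f99
id:4 = 7 → 0x7 << 25 → word 0x0e593f99
cnt:3 = 1 → 0x1 << 29 → word 0x2e593f99
word = 0x2e593f99 → little-endian bytes:
  [0]=0x99  [1]=0x3f  [2]=0x59  [3]=0x2e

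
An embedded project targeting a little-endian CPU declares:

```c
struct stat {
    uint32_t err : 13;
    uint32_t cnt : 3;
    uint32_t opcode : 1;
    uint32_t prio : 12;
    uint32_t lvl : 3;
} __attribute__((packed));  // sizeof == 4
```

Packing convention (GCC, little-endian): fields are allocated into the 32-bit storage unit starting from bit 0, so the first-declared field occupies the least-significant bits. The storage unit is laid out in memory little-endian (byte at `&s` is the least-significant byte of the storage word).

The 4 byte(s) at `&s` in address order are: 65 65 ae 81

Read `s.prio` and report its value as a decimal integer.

[0]=0x65 [1]=0x65 [2]=0xae [3]=0x81 (little-endian) → word 0x81ae6565
err:13 @ bit 0 → (0x81ae6565>>0)&0x1fff = 0x565
cnt:3 @ bit 13 → (0x81ae6565>>13)&0x7 = 0x3
opcode:1 @ bit 16 → (0x81ae6565>>16)&0x1 = 0x0
prio:12 @ bit 17 → (0x81ae6565>>17)&0xfff = 0xd7  ←
lvl:3 @ bit 29 → (0x81ae6565>>29)&0x7 = 0x4

215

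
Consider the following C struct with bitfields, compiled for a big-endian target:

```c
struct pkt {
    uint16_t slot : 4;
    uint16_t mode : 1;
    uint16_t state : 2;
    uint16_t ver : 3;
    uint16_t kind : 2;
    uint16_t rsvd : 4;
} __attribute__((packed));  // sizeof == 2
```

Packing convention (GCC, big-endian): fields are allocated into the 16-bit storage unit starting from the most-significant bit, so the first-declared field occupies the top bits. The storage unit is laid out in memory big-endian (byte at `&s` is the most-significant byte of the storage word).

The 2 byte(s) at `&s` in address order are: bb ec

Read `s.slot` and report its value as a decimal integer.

[0]=0xbb [1]=0xec (big-endian) → word 0xbbec
slot:4 @ bit 12 → (0xbbec>>12)&0xf = 0xb  ←
mode:1 @ bit 11 → (0xbbec>>11)&0x1 = 0x1
state:2 @ bit 9 → (0xbbec>>9)&0x3 = 0x1
ver:3 @ bit 6 → (0xbbec>>6)&0x7 = 0x7
kind:2 @ bit 4 → (0xbbec>>4)&0x3 = 0x2
rsvd:4 @ bit 0 → (0xbbec>>0)&0xf = 0xc

11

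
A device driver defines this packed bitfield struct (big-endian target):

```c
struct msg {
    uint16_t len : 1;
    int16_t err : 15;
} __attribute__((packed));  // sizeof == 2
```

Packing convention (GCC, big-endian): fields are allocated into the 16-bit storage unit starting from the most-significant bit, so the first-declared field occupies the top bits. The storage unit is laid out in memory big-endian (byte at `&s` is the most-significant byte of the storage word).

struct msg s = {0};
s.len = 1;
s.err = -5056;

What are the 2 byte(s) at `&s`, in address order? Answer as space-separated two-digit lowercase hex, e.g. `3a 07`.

ec 40

len (1b) val=1 bits=0x1 at bit 15: 0x8000
err (15b) val=-5056 bits=0x6c40 at bit 0: 0xec40
word = 0xec40 → big-endian bytes:
  [0]=0xec  [1]=0x40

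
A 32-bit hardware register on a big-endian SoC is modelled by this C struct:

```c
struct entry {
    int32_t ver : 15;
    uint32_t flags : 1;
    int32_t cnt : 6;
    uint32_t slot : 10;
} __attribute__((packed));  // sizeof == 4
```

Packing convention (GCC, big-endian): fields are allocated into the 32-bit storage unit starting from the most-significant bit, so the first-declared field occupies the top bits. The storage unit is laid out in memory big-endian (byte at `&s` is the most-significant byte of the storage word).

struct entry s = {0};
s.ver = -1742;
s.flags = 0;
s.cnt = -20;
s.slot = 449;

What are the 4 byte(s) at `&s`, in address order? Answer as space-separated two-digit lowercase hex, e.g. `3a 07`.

f2 64 b1 c1

ver (15b) val=-1742 bits=0x7932 at bit 17: 0xf2640000
flags (1b) val=0 bits=0x0 at bit 16: 0xf2640000
cnt (6b) val=-20 bits=0x2c at bit 10: 0xf264b000
slot (10b) val=449 bits=0x1c1 at bit 0: 0xf264b1c1
word = 0xf264b1c1 → big-endian bytes:
  [0]=0xf2  [1]=0x64  [2]=0xb1  [3]=0xc1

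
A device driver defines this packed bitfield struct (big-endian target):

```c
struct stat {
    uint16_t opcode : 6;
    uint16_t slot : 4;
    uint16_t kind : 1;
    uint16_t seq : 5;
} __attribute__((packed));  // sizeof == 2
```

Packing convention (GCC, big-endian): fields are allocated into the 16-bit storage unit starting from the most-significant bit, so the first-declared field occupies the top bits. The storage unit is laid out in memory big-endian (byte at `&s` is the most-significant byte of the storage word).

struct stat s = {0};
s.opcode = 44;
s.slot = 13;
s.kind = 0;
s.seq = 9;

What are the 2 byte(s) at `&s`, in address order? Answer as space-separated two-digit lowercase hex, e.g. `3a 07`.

[10+:6] opcode=44 & 0x3f = 0x2c; word=0xb000
[6+:4] slot=13 & 0xf = 0xd; word=0xb340
[5+:1] kind=0 & 0x1 = 0x0; word=0xb340
[0+:5] seq=9 & 0x1f = 0x9; word=0xb349
word = 0xb349 → big-endian bytes:
  [0]=0xb3  [1]=0x49

b3 49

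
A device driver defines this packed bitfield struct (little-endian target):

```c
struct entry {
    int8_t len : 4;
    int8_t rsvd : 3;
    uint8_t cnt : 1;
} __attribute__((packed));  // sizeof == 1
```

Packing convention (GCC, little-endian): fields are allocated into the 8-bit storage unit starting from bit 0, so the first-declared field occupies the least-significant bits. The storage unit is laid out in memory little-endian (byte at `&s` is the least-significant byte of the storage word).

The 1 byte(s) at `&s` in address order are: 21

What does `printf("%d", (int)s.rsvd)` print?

2

[0]=0x21 (little-endian) → word 0x21
len:4 @ bit 0 → (0x21>>0)&0xf = 0x1
rsvd:3 @ bit 4 → (0x21>>4)&0x7 = 0x2  ←
cnt:1 @ bit 7 → (0x21>>7)&0x1 = 0x0
rsvd signed 3b, MSB=0: value = 2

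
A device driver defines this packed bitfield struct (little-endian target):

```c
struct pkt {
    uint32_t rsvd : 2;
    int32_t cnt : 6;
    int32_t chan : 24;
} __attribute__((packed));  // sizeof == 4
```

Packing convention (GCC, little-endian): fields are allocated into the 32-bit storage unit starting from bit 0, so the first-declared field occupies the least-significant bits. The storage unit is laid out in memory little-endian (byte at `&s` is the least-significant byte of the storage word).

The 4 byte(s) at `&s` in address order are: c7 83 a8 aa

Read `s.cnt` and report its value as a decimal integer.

[0]=0xc7 [1]=0x83 [2]=0xa8 [3]=0xaa (little-endian) → word 0xaaa883c7
rsvd [0+:2] = (word>>0) & 0x3 = 3
cnt [2+:6] = (word>>2) & 0x3f = 49  ←
chan [8+:24] = (word>>8) & 0xffffff = 11184259
cnt signed 6b, MSB=1: 49 - 64 = -15

-15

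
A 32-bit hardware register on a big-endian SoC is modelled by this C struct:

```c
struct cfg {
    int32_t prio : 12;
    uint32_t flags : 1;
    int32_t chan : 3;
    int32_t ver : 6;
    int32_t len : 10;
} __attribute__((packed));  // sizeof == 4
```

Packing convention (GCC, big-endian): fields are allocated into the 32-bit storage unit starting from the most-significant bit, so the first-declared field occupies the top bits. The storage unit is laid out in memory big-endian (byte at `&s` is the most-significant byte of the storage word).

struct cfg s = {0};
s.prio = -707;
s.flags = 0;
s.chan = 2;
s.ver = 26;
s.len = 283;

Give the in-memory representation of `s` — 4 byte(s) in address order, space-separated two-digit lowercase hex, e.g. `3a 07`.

prio:12 = -707 → 0xd3d << 20 → word 0xd3d00000
flags:1 = 0 → 0x0 << 19 → word 0xd3d00000
chan:3 = 2 → 0x2 << 16 → word 0xd3d20000
ver:6 = 26 → 0x1a << 10 → word 0xd3d26800
len:10 = 283 → 0x11b << 0 → word 0xd3d2691b
word = 0xd3d2691b → big-endian bytes:
  [0]=0xd3  [1]=0xd2  [2]=0x69  [3]=0x1b

d3 d2 69 1b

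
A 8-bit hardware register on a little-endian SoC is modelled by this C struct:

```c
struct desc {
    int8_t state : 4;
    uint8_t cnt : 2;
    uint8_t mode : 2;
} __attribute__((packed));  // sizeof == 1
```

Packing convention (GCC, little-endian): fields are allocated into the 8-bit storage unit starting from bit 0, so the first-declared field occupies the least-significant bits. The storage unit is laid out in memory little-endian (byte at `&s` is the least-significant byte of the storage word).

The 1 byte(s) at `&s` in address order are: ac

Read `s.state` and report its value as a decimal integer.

-4

[0]=0xac (little-endian) → word 0xac
state:4 @ bit 0 → (0xac>>0)&0xf = 0xc  ←
cnt:2 @ bit 4 → (0xac>>4)&0x3 = 0x2
mode:2 @ bit 6 → (0xac>>6)&0x3 = 0x2
state signed 4b, MSB=1: 12 - 16 = -4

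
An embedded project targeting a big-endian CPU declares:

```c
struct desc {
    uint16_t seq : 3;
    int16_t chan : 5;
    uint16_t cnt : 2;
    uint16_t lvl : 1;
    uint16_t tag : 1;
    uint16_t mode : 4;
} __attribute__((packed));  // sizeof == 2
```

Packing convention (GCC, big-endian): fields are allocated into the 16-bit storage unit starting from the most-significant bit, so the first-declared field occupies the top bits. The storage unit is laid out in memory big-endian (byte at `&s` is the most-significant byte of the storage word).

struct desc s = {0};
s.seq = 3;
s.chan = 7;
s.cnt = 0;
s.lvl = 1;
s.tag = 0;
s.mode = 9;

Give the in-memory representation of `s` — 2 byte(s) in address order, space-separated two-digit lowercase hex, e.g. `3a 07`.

67 29

seq (3b) val=3 bits=0x3 at bit 13: 0x6000
chan (5b) val=7 bits=0x7 at bit 8: 0x6700
cnt (2b) val=0 bits=0x0 at bit 6: 0x6700
lvl (1b) val=1 bits=0x1 at bit 5: 0x6720
tag (1b) val=0 bits=0x0 at bit 4: 0x6720
mode (4b) val=9 bits=0x9 at bit 0: 0x6729
word = 0x6729 → big-endian bytes:
  [0]=0x67  [1]=0x29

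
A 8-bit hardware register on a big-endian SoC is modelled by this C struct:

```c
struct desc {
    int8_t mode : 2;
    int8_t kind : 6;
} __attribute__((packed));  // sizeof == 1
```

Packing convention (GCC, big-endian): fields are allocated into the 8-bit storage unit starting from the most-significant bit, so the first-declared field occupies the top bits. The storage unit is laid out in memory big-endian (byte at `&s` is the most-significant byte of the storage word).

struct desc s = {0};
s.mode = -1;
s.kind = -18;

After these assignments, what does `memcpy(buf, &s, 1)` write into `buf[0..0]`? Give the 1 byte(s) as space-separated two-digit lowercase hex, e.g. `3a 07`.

mode (2b) val=-1 bits=0x3 at bit 6: 0xc0
kind (6b) val=-18 bits=0x2e at bit 0: 0xee
word = 0xee → big-endian bytes:
  [0]=0xee

ee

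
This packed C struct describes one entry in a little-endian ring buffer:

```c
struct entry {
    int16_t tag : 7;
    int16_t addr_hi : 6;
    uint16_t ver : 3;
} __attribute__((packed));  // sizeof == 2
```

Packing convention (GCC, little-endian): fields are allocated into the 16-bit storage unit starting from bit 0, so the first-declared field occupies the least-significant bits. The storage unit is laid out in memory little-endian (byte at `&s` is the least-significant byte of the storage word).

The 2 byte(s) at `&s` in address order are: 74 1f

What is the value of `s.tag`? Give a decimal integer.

-12

[0]=0x74 [1]=0x1f (little-endian) → word 0x1f74
tag [0+:7] = (word>>0) & 0x7f = 116  ←
addr_hi [7+:6] = (word>>7) & 0x3f = 62
ver [13+:3] = (word>>13) & 0x7 = 0
tag signed 7b, MSB=1: 116 - 128 = -12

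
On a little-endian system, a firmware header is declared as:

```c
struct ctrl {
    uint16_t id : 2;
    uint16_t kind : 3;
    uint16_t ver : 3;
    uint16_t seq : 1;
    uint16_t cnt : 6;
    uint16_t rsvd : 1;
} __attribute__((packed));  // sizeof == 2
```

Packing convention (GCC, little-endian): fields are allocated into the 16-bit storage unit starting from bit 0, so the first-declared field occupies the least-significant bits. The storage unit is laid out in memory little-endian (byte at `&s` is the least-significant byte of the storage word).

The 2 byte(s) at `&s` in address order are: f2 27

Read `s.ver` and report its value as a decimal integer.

7

[0]=0xf2 [1]=0x27 (little-endian) → word 0x27f2
id [0+:2] = (word>>0) & 0x3 = 2
kind [2+:3] = (word>>2) & 0x7 = 4
ver [5+:3] = (word>>5) & 0x7 = 7  ←
seq [8+:1] = (word>>8) & 0x1 = 1
cnt [9+:6] = (word>>9) & 0x3f = 19
rsvd [15+:1] = (word>>15) & 0x1 = 0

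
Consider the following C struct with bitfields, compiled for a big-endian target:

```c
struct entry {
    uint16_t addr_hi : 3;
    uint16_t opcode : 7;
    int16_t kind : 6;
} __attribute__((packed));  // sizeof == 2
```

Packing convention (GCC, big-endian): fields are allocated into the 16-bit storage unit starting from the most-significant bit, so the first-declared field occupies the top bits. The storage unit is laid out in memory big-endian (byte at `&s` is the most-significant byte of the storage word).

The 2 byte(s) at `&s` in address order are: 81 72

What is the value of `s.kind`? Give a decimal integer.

[0]=0x81 [1]=0x72 (big-endian) → word 0x8172
addr_hi [13+:3] = (word>>13) & 0x7 = 4
opcode [6+:7] = (word>>6) & 0x7f = 5
kind [0+:6] = (word>>0) & 0x3f = 50  ←
kind signed 6b, MSB=1: 50 - 64 = -14

-14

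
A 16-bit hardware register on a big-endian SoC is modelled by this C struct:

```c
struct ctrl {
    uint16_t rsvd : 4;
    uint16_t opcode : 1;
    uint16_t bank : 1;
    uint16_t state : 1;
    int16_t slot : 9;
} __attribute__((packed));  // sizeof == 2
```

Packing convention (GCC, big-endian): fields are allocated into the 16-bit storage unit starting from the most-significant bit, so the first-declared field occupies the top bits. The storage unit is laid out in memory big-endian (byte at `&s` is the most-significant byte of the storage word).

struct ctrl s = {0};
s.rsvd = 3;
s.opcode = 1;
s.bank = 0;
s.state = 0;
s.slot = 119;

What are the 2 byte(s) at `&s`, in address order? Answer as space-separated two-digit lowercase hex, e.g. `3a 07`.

rsvd (4b) val=3 bits=0x3 at bit 12: 0x3000
opcode (1b) val=1 bits=0x1 at bit 11: 0x3800
bank (1b) val=0 bits=0x0 at bit 10: 0x3800
state (1b) val=0 bits=0x0 at bit 9: 0x3800
slot (9b) val=119 bits=0x77 at bit 0: 0x3877
word = 0x3877 → big-endian bytes:
  [0]=0x38  [1]=0x77

38 77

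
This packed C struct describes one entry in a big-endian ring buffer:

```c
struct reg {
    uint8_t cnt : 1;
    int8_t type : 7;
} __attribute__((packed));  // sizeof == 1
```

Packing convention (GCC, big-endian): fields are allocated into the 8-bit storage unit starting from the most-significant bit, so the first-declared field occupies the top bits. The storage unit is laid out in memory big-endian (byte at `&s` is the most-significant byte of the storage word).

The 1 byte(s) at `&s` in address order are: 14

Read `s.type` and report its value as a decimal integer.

[0]=0x14 (big-endian) → word 0x14
cnt [7+:1] = (word>>7) & 0x1 = 0
type [0+:7] = (word>>0) & 0x7f = 20  ←
type signed 7b, MSB=0: value = 20

20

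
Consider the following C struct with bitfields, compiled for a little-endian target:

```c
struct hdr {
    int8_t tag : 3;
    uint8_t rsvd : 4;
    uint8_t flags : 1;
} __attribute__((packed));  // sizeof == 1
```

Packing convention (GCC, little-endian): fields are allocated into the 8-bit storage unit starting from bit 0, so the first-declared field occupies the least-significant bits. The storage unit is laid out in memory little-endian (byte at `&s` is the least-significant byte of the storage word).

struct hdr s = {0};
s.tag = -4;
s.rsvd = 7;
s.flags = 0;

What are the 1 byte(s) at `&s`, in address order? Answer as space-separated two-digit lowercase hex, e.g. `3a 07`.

3c

tag (3b) val=-4 bits=0x4 at bit 0: 0x04
rsvd (4b) val=7 bits=0x7 at bit 3: 0x3c
flags (1b) val=0 bits=0x0 at bit 7: 0x3c
word = 0x3c → little-endian bytes:
  [0]=0x3c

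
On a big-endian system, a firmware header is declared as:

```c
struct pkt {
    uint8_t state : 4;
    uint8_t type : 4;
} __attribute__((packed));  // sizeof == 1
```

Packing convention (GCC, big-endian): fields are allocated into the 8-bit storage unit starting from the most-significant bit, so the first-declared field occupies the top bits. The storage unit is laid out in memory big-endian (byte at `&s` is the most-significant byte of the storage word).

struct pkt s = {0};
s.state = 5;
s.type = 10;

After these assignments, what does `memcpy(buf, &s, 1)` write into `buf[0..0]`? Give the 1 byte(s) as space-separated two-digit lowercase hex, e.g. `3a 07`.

5a

state (4b) val=5 bits=0x5 at bit 4: 0x50
type (4b) val=10 bits=0xa at bit 0: 0x5a
word = 0x5a → big-endian bytes:
  [0]=0x5a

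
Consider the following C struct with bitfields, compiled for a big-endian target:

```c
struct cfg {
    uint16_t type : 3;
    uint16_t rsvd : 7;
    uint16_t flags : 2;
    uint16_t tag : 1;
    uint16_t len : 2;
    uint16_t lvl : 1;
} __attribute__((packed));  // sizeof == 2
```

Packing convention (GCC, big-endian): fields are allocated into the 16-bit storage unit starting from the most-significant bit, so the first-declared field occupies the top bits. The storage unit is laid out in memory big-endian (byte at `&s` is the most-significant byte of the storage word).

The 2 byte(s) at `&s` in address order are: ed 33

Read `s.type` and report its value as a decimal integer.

7

[0]=0xed [1]=0x33 (big-endian) → word 0xed33
type [13+:3] = (word>>13) & 0x7 = 7  ←
rsvd [6+:7] = (word>>6) & 0x7f = 52
flags [4+:2] = (word>>4) & 0x3 = 3
tag [3+:1] = (word>>3) & 0x1 = 0
len [1+:2] = (word>>1) & 0x3 = 1
lvl [0+:1] = (word>>0) & 0x1 = 1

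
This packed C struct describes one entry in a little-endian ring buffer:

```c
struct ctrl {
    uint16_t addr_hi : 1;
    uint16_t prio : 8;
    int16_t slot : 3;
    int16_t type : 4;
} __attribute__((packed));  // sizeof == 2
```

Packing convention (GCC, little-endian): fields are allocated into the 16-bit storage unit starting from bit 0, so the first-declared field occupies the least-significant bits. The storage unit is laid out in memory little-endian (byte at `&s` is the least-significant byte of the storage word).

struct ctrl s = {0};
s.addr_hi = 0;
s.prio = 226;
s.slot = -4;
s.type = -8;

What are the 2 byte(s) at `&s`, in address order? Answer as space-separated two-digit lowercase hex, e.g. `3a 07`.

addr_hi (1b) val=0 bits=0x0 at bit 0: 0x0000
prio (8b) val=226 bits=0xe2 at bit 1: 0x01c4
slot (3b) val=-4 bits=0x4 at bit 9: 0x09c4
type (4b) val=-8 bits=0x8 at bit 12: 0x89c4
word = 0x89c4 → little-endian bytes:
  [0]=0xc4  [1]=0x89

c4 89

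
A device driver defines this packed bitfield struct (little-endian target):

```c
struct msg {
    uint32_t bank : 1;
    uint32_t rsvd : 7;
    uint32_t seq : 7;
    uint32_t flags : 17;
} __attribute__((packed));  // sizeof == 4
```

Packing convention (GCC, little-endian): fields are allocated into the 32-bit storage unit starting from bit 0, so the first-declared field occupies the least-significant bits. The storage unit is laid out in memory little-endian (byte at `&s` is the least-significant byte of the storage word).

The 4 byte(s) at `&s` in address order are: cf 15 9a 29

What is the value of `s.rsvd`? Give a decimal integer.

[0]=0xcf [1]=0x15 [2]=0x9a [3]=0x29 (little-endian) → word 0x299a15cf
bank:1 @ bit 0 → (0x299a15cf>>0)&0x1 = 0x1
rsvd:7 @ bit 1 → (0x299a15cf>>1)&0x7f = 0x67  ←
seq:7 @ bit 8 → (0x299a15cf>>8)&0x7f = 0x15
flags:17 @ bit 15 → (0x299a15cf>>15)&0x1ffff = 0x5334

103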